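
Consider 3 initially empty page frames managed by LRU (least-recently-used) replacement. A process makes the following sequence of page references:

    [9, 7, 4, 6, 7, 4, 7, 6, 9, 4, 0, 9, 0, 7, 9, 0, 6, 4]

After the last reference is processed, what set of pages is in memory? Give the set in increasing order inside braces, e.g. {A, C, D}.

9 → fault, frames {9}
7 → fault, frames {9,7}
4 → fault, frames {9,7,4}
6 → fault, evict 9, frames {7,4,6}
7 → hit
4 → hit
7 → hit
6 → hit
9 → fault, evict 4, frames {7,6,9}
4 → fault, evict 7, frames {6,9,4}
0 → fault, evict 6, frames {9,4,0}
9 → hit
0 → hit
7 → fault, evict 4, frames {9,0,7}
9 → hit
0 → hit
6 → fault, evict 7, frames {9,0,6}
4 → fault, evict 9, frames {0,6,4}

{0, 4, 6}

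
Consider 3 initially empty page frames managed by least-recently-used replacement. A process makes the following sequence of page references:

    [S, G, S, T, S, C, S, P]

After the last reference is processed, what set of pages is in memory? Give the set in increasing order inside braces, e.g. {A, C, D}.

S → miss, frames (S)
G → miss, frames (S G)
S → hit
T → miss, frames (G S T)
S → hit
C → miss, evict G, frames (T S C)
S → hit
P → miss, evict T, frames (C S P)

{C, P, S}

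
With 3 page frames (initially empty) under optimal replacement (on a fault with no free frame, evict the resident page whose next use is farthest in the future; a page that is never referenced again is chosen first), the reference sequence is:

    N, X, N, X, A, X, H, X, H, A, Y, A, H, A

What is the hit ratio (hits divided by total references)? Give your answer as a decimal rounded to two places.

0.64

N: miss, frames [N]
X: miss, frames [N, X]
N: hit
X: hit
A: miss, frames [N, X, A]
X: hit
H: miss, evict N, frames [X, A, H]
X: hit
H: hit
A: hit
Y: miss, evict X, frames [A, H, Y]
A: hit
H: hit
A: hit
Hits: 9 of 14 references → 9/14 = 0.6429.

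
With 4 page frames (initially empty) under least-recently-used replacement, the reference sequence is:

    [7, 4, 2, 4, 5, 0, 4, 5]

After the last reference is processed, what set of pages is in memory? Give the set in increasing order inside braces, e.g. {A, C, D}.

7: fault, frames [7]
4: fault, frames [7, 4]
2: fault, frames [7, 4, 2]
4: hit
5: fault, frames [7, 2, 4, 5]
0: fault, evict 7, frames [2, 4, 5, 0]
4: hit
5: hit

{0, 2, 4, 5}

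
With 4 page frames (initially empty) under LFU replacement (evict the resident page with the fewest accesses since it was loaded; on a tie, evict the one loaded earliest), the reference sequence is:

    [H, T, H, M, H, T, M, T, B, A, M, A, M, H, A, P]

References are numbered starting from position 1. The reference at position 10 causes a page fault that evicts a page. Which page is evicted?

pos 1: H -> fault, frames {H}
pos 2: T -> fault, frames {H,T}
pos 3: H -> hit
pos 4: M -> fault, frames {H,T,M}
pos 5: H -> hit
pos 6: T -> hit
pos 7: M -> hit
pos 8: T -> hit
pos 9: B -> fault, frames {H,T,M,B}
pos 10: A -> fault, evict B, frames {H,T,M,A}
At position 10, page B is evicted.

B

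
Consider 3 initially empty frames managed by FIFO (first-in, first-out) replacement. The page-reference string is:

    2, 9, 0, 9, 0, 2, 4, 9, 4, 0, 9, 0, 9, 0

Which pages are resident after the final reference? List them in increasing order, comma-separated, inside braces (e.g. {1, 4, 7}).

2 -> fault, frames (2)
9 -> fault, frames (2 9)
0 -> fault, frames (2 9 0)
9 -> hit
0 -> hit
2 -> hit
4 -> fault, evict 2, frames (9 0 4)
9 -> hit
4 -> hit
0 -> hit
9 -> hit
0 -> hit
9 -> hit
0 -> hit

{0, 4, 9}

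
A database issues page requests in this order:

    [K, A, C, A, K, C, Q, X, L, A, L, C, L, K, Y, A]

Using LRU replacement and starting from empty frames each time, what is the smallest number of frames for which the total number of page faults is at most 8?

6

f=1: 16 faults
f=2: 13 faults
f=3: 11 faults
f=4: 11 faults
f=5: 9 faults
f=6: 7 faults
f=7: 7 faults
Smallest f with faults ≤ 8 is 6.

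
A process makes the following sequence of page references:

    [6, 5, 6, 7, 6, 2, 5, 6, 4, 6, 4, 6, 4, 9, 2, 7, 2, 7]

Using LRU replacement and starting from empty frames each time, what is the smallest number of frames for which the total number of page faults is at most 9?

f=1: 18 faults
f=2: 10 faults
f=3: 9 faults
f=4: 8 faults
f=5: 7 faults
f=6: 6 faults
Smallest f with faults ≤ 9 is 3.

3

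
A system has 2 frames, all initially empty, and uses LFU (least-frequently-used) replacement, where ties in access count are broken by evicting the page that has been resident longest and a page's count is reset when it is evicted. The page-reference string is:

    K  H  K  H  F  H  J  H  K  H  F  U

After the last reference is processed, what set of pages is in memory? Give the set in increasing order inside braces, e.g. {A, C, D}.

K → fault, frames (K)
H → fault, frames (K H)
K → hit
H → hit
F → fault, evict K, frames (H F)
H → hit
J → fault, evict F, frames (H J)
H → hit
K → fault, evict J, frames (H K)
H → hit
F → fault, evict K, frames (H F)
U → fault, evict F, frames (H U)

{H, U}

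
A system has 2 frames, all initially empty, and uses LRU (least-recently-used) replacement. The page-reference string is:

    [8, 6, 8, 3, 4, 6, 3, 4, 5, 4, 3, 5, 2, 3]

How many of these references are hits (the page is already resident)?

2

8 -> fault, frames {8}
6 -> fault, frames {8,6}
8 -> hit
3 -> fault, evict 6, frames {8,3}
4 -> fault, evict 8, frames {3,4}
6 -> fault, evict 3, frames {4,6}
3 -> fault, evict 4, frames {6,3}
4 -> fault, evict 6, frames {3,4}
5 -> fault, evict 3, frames {4,5}
4 -> hit
3 -> fault, evict 5, frames {4,3}
5 -> fault, evict 4, frames {3,5}
2 -> fault, evict 3, frames {5,2}
3 -> fault, evict 5, frames {2,3}
Hits: 2.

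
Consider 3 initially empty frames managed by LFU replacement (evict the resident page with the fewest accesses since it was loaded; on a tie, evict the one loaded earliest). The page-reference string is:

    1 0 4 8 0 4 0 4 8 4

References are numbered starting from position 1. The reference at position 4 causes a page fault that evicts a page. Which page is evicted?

pos 1: 1 -> miss, frames [1]
pos 2: 0 -> miss, frames [1, 0]
pos 3: 4 -> miss, frames [1, 0, 4]
pos 4: 8 -> miss, evict 1, frames [0, 4, 8]
At position 4, page 1 is evicted.

1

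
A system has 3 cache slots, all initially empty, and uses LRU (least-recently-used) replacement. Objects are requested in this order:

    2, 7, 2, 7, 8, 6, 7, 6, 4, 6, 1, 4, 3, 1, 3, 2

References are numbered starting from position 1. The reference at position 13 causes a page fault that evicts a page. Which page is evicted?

6

pos 1: 2 -> miss, frames [2]
pos 2: 7 -> miss, frames [2, 7]
pos 3: 2 -> hit
pos 4: 7 -> hit
pos 5: 8 -> miss, frames [2, 7, 8]
pos 6: 6 -> miss, evict 2, frames [7, 8, 6]
pos 7: 7 -> hit
pos 8: 6 -> hit
pos 9: 4 -> miss, evict 8, frames [7, 6, 4]
pos 10: 6 -> hit
pos 11: 1 -> miss, evict 7, frames [4, 6, 1]
pos 12: 4 -> hit
pos 13: 3 -> miss, evict 6, frames [1, 4, 3]
At position 13, page 6 is evicted.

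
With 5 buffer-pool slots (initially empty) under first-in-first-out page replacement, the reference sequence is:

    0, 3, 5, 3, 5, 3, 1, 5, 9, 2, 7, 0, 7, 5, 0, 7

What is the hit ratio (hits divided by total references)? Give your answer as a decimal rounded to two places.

0: miss, frames (0)
3: miss, frames (0 3)
5: miss, frames (0 3 5)
3: hit
5: hit
3: hit
1: miss, frames (0 3 5 1)
5: hit
9: miss, frames (0 3 5 1 9)
2: miss, evict 0, frames (3 5 1 9 2)
7: miss, evict 3, frames (5 1 9 2 7)
0: miss, evict 5, frames (1 9 2 7 0)
7: hit
5: miss, evict 1, frames (9 2 7 0 5)
0: hit
7: hit
Hits: 7 of 16 references → 7/16 = 0.4375.

0.44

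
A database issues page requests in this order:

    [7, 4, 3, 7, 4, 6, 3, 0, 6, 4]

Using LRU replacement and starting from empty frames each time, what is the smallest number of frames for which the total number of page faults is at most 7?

3

f=1: 10 faults
f=2: 10 faults
f=3: 7 faults
f=4: 5 faults
f=5: 5 faults
Smallest f with faults ≤ 7 is 3.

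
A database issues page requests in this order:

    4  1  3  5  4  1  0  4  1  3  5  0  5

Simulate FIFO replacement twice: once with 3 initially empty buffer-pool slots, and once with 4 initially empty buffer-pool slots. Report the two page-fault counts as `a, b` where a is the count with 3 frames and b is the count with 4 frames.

3 frames: F F F F F F F . . F F . . → 9 faults.
4 frames: F F F F . . F F F F F F . → 10 faults.
10 > 9: adding a frame increased faults — Belady's anomaly.

9, 10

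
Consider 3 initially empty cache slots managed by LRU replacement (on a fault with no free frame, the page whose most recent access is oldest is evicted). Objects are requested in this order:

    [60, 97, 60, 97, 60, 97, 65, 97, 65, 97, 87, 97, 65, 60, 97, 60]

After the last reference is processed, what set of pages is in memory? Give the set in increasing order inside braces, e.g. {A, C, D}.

60: fault, frames [60]
97: fault, frames [60, 97]
60: hit
97: hit
60: hit
97: hit
65: fault, frames [60, 97, 65]
97: hit
65: hit
97: hit
87: fault, evict 60, frames [65, 97, 87]
97: hit
65: hit
60: fault, evict 87, frames [97, 65, 60]
97: hit
60: hit

{60, 65, 97}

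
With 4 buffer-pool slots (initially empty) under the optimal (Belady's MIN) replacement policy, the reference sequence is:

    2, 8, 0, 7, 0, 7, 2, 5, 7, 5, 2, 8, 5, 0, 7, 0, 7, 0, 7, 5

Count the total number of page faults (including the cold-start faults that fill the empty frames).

2 → miss, frames [2]
8 → miss, frames [2, 8]
0 → miss, frames [2, 8, 0]
7 → miss, frames [2, 8, 0, 7]
0 → hit
7 → hit
2 → hit
5 → miss, evict 0, frames [2, 8, 7, 5]
7 → hit
5 → hit
2 → hit
8 → hit
5 → hit
0 → miss, evict 8, frames [2, 7, 5, 0]
7 → hit
0 → hit
7 → hit
0 → hit
7 → hit
5 → hit
Page faults: 6.

6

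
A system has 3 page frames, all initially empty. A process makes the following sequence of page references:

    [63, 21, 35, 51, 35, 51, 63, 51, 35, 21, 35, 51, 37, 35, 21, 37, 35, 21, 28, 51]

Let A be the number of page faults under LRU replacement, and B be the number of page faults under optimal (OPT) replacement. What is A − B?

Under LRU: F F F F . . F . . F . . F . F . . . F F → 10 faults.
Under OPT: F F F F . . . . . F . . F . . . . . F F → 8 faults.
A − B = 10 − 8 = 2.

2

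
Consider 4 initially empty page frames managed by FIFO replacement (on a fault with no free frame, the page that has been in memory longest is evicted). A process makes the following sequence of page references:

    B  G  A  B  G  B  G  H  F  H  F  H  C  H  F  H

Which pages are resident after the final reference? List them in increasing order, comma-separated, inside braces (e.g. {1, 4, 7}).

B → fault, frames (B)
G → fault, frames (B G)
A → fault, frames (B G A)
B → hit
G → hit
B → hit
G → hit
H → fault, frames (B G A H)
F → fault, evict B, frames (G A H F)
H → hit
F → hit
H → hit
C → fault, evict G, frames (A H F C)
H → hit
F → hit
H → hit

{A, C, F, H}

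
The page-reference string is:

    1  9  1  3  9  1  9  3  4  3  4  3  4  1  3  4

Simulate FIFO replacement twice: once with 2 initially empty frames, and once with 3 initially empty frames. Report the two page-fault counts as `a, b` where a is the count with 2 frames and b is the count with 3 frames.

10, 5

2 frames: F F . F . F F F F . . . . F F F → 10 faults.
3 frames: F F . F . . . . F . . . . F . . → 5 faults.
5 < 10: adding a frame reduced faults, as is typical.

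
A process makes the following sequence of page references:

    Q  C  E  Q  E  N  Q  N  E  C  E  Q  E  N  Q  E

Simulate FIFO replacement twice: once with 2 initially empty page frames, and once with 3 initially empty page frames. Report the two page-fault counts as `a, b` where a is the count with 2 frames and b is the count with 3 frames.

12, 9

2 frames: F F F F . F . . F F . F F F F F → 12 faults.
3 frames: F F F . . F F . . F F . . F F . → 9 faults.
9 < 12: adding a frame reduced faults, as is typical.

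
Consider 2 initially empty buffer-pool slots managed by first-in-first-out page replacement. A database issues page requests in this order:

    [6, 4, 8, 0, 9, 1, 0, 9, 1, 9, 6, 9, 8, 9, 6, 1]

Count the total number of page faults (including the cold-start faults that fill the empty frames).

6 -> miss, frames [6]
4 -> miss, frames [6, 4]
8 -> miss, evict 6, frames [4, 8]
0 -> miss, evict 4, frames [8, 0]
9 -> miss, evict 8, frames [0, 9]
1 -> miss, evict 0, frames [9, 1]
0 -> miss, evict 9, frames [1, 0]
9 -> miss, evict 1, frames [0, 9]
1 -> miss, evict 0, frames [9, 1]
9 -> hit
6 -> miss, evict 9, frames [1, 6]
9 -> miss, evict 1, frames [6, 9]
8 -> miss, evict 6, frames [9, 8]
9 -> hit
6 -> miss, evict 9, frames [8, 6]
1 -> miss, evict 8, frames [6, 1]
Page faults: 14.

14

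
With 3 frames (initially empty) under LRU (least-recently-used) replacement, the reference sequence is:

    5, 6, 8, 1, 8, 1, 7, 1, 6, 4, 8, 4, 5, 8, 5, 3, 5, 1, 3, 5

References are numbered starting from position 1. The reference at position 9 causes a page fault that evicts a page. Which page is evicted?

8

pos 1: 5: miss, frames {5}
pos 2: 6: miss, frames {5,6}
pos 3: 8: miss, frames {5,6,8}
pos 4: 1: miss, evict 5, frames {6,8,1}
pos 5: 8: hit
pos 6: 1: hit
pos 7: 7: miss, evict 6, frames {8,1,7}
pos 8: 1: hit
pos 9: 6: miss, evict 8, frames {7,1,6}
At position 9, page 8 is evicted.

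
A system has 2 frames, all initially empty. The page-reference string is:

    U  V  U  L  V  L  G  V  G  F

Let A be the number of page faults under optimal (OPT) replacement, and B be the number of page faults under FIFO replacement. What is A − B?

-1

Under OPT: F F . F . . F . . F → 5 faults.
Under FIFO: F F . F . . F F . F → 6 faults.
A − B = 5 − 6 = -1.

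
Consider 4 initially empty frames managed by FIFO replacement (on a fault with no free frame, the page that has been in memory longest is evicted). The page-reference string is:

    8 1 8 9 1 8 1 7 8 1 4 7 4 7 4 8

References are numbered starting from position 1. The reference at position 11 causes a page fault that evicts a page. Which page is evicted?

8

pos 1: 8 -> miss, frames {8}
pos 2: 1 -> miss, frames {8,1}
pos 3: 8 -> hit
pos 4: 9 -> miss, frames {8,1,9}
pos 5: 1 -> hit
pos 6: 8 -> hit
pos 7: 1 -> hit
pos 8: 7 -> miss, frames {8,1,9,7}
pos 9: 8 -> hit
pos 10: 1 -> hit
pos 11: 4 -> miss, evict 8, frames {1,9,7,4}
At position 11, page 8 is evicted.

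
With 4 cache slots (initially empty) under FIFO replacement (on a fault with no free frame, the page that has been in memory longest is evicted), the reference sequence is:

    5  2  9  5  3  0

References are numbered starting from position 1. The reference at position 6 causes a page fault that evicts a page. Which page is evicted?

pos 1: 5 -> miss, frames (5)
pos 2: 2 -> miss, frames (5 2)
pos 3: 9 -> miss, frames (5 2 9)
pos 4: 5 -> hit
pos 5: 3 -> miss, frames (5 2 9 3)
pos 6: 0 -> miss, evict 5, frames (2 9 3 0)
At position 6, page 5 is evicted.

5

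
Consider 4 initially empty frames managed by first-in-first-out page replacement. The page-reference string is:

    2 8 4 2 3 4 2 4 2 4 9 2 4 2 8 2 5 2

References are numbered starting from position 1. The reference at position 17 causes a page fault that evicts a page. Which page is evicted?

3

pos 1: 2 -> fault, frames [2]
pos 2: 8 -> fault, frames [2, 8]
pos 3: 4 -> fault, frames [2, 8, 4]
pos 4: 2 -> hit
pos 5: 3 -> fault, frames [2, 8, 4, 3]
pos 6: 4 -> hit
pos 7: 2 -> hit
pos 8: 4 -> hit
pos 9: 2 -> hit
pos 10: 4 -> hit
pos 11: 9 -> fault, evict 2, frames [8, 4, 3, 9]
pos 12: 2 -> fault, evict 8, frames [4, 3, 9, 2]
pos 13: 4 -> hit
pos 14: 2 -> hit
pos 15: 8 -> fault, evict 4, frames [3, 9, 2, 8]
pos 16: 2 -> hit
pos 17: 5 -> fault, evict 3, frames [9, 2, 8, 5]
At position 17, page 3 is evicted.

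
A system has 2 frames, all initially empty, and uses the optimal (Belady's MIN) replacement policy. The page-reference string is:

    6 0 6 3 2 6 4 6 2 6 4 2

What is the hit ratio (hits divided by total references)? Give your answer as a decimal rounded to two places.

6 → fault, frames {6}
0 → fault, frames {6,0}
6 → hit
3 → fault, evict 0, frames {6,3}
2 → fault, evict 3, frames {6,2}
6 → hit
4 → fault, evict 2, frames {6,4}
6 → hit
2 → fault, evict 4, frames {6,2}
6 → hit
4 → fault, evict 6, frames {2,4}
2 → hit
Hits: 5 of 12 references → 5/12 = 0.4167.

0.42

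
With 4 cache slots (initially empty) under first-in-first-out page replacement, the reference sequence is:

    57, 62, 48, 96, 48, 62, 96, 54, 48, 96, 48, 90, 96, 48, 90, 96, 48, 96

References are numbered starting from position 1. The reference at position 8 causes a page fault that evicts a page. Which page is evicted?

pos 1: 57: fault, frames [57]
pos 2: 62: fault, frames [57, 62]
pos 3: 48: fault, frames [57, 62, 48]
pos 4: 96: fault, frames [57, 62, 48, 96]
pos 5: 48: hit
pos 6: 62: hit
pos 7: 96: hit
pos 8: 54: fault, evict 57, frames [62, 48, 96, 54]
At position 8, page 57 is evicted.

57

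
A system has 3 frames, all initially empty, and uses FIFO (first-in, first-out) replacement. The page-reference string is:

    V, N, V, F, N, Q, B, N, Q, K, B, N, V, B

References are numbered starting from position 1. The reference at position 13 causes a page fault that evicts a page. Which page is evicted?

B

pos 1: V: miss, frames (V)
pos 2: N: miss, frames (V N)
pos 3: V: hit
pos 4: F: miss, frames (V N F)
pos 5: N: hit
pos 6: Q: miss, evict V, frames (N F Q)
pos 7: B: miss, evict N, frames (F Q B)
pos 8: N: miss, evict F, frames (Q B N)
pos 9: Q: hit
pos 10: K: miss, evict Q, frames (B N K)
pos 11: B: hit
pos 12: N: hit
pos 13: V: miss, evict B, frames (N K V)
At position 13, page B is evicted.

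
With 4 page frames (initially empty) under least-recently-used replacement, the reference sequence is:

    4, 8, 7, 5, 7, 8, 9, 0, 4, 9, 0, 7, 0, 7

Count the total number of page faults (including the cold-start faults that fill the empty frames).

8

4 -> miss, frames (4)
8 -> miss, frames (4 8)
7 -> miss, frames (4 8 7)
5 -> miss, frames (4 8 7 5)
7 -> hit
8 -> hit
9 -> miss, evict 4, frames (5 7 8 9)
0 -> miss, evict 5, frames (7 8 9 0)
4 -> miss, evict 7, frames (8 9 0 4)
9 -> hit
0 -> hit
7 -> miss, evict 8, frames (4 9 0 7)
0 -> hit
7 -> hit
Page faults: 8.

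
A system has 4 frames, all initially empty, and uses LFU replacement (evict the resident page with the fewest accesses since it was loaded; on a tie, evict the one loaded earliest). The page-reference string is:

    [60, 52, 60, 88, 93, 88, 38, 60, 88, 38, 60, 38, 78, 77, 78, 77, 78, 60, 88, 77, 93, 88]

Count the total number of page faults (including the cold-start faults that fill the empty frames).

12

60: miss, frames {60}
52: miss, frames {60,52}
60: hit
88: miss, frames {60,52,88}
93: miss, frames {60,52,88,93}
88: hit
38: miss, evict 52, frames {60,88,93,38}
60: hit
88: hit
38: hit
60: hit
38: hit
78: miss, evict 93, frames {60,88,38,78}
77: miss, evict 78, frames {60,88,38,77}
78: miss, evict 77, frames {60,88,38,78}
77: miss, evict 78, frames {60,88,38,77}
78: miss, evict 77, frames {60,88,38,78}
60: hit
88: hit
77: miss, evict 78, frames {60,88,38,77}
93: miss, evict 77, frames {60,88,38,93}
88: hit
Page faults: 12.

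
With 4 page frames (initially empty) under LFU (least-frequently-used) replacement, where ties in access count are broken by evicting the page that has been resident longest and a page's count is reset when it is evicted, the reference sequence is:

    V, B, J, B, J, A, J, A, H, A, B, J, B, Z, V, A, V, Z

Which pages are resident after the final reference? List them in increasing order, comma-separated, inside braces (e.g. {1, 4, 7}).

V → miss, frames {V}
B → miss, frames {V,B}
J → miss, frames {V,B,J}
B → hit
J → hit
A → miss, frames {V,B,J,A}
J → hit
A → hit
H → miss, evict V, frames {B,J,A,H}
A → hit
B → hit
J → hit
B → hit
Z → miss, evict H, frames {B,J,A,Z}
V → miss, evict Z, frames {B,J,A,V}
A → hit
V → hit
Z → miss, evict V, frames {B,J,A,Z}

{A, B, J, Z}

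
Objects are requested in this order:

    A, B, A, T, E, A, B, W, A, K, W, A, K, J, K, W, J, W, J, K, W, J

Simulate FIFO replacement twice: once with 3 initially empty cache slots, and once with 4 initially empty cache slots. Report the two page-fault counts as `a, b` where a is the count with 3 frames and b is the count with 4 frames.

3 frames: F F . F F F F F . F . F . F . F . . . F . . → 12 faults.
4 frames: F F . F F . . F F F . . . F . . . . . . . . → 8 faults.
8 < 12: adding a frame reduced faults, as is typical.

12, 8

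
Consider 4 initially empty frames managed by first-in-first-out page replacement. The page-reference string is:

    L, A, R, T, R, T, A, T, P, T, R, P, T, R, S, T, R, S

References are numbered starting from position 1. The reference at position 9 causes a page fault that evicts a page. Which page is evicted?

pos 1: L → fault, frames (L)
pos 2: A → fault, frames (L A)
pos 3: R → fault, frames (L A R)
pos 4: T → fault, frames (L A R T)
pos 5: R → hit
pos 6: T → hit
pos 7: A → hit
pos 8: T → hit
pos 9: P → fault, evict L, frames (A R T P)
At position 9, page L is evicted.

L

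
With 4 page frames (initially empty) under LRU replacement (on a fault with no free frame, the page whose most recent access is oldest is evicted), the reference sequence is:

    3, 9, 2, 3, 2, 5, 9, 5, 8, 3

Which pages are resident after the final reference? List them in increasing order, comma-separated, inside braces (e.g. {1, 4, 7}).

3: miss, frames {3}
9: miss, frames {3,9}
2: miss, frames {3,9,2}
3: hit
2: hit
5: miss, frames {9,3,2,5}
9: hit
5: hit
8: miss, evict 3, frames {2,9,5,8}
3: miss, evict 2, frames {9,5,8,3}

{3, 5, 8, 9}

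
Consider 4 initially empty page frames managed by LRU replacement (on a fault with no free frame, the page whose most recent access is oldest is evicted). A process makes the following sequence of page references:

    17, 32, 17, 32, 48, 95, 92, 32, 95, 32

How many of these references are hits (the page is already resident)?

5

17: fault, frames [17]
32: fault, frames [17, 32]
17: hit
32: hit
48: fault, frames [17, 32, 48]
95: fault, frames [17, 32, 48, 95]
92: fault, evict 17, frames [32, 48, 95, 92]
32: hit
95: hit
32: hit
Hits: 5.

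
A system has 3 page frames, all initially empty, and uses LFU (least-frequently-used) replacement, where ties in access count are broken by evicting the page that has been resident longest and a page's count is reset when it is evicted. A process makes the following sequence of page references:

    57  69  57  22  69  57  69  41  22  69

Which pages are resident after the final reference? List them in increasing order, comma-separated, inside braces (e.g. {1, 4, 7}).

{22, 57, 69}

57: fault, frames {57}
69: fault, frames {57,69}
57: hit
22: fault, frames {57,69,22}
69: hit
57: hit
69: hit
41: fault, evict 22, frames {57,69,41}
22: fault, evict 41, frames {57,69,22}
69: hit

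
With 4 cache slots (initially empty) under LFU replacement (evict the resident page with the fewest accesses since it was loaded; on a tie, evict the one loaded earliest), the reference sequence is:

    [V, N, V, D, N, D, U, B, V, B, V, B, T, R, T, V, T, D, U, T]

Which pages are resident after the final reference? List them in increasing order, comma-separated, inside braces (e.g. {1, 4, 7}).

V -> fault, frames {V}
N -> fault, frames {V,N}
V -> hit
D -> fault, frames {V,N,D}
N -> hit
D -> hit
U -> fault, frames {V,N,D,U}
B -> fault, evict U, frames {V,N,D,B}
V -> hit
B -> hit
V -> hit
B -> hit
T -> fault, evict N, frames {V,D,B,T}
R -> fault, evict T, frames {V,D,B,R}
T -> fault, evict R, frames {V,D,B,T}
V -> hit
T -> hit
D -> hit
U -> fault, evict T, frames {V,D,B,U}
T -> fault, evict U, frames {V,D,B,T}

{B, D, T, V}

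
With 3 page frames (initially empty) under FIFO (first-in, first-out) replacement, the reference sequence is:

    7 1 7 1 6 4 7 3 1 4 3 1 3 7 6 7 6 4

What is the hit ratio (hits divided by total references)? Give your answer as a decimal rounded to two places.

7: miss, frames (7)
1: miss, frames (7 1)
7: hit
1: hit
6: miss, frames (7 1 6)
4: miss, evict 7, frames (1 6 4)
7: miss, evict 1, frames (6 4 7)
3: miss, evict 6, frames (4 7 3)
1: miss, evict 4, frames (7 3 1)
4: miss, evict 7, frames (3 1 4)
3: hit
1: hit
3: hit
7: miss, evict 3, frames (1 4 7)
6: miss, evict 1, frames (4 7 6)
7: hit
6: hit
4: hit
Hits: 8 of 18 references → 8/18 = 0.4444.

0.44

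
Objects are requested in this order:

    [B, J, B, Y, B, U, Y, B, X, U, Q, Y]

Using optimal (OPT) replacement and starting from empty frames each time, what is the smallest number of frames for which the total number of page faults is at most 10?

2

f=1: 12 faults
f=2: 8 faults
f=3: 6 faults
f=4: 6 faults
f=5: 6 faults
f=6: 6 faults
Smallest f with faults ≤ 10 is 2.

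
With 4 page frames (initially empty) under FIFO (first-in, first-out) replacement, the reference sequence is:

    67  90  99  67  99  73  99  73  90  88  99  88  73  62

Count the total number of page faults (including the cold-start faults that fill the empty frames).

6

67 → miss, frames (67)
90 → miss, frames (67 90)
99 → miss, frames (67 90 99)
67 → hit
99 → hit
73 → miss, frames (67 90 99 73)
99 → hit
73 → hit
90 → hit
88 → miss, evict 67, frames (90 99 73 88)
99 → hit
88 → hit
73 → hit
62 → miss, evict 90, frames (99 73 88 62)
Page faults: 6.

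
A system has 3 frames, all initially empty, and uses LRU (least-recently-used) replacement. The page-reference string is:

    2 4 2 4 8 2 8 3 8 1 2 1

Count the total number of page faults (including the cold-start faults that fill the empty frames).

6

2 → miss, frames {2}
4 → miss, frames {2,4}
2 → hit
4 → hit
8 → miss, frames {2,4,8}
2 → hit
8 → hit
3 → miss, evict 4, frames {2,8,3}
8 → hit
1 → miss, evict 2, frames {3,8,1}
2 → miss, evict 3, frames {8,1,2}
1 → hit
Page faults: 6.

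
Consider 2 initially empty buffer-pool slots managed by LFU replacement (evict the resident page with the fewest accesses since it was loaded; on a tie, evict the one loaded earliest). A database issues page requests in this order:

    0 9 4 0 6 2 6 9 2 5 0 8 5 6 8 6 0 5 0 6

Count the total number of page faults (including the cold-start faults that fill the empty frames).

0: fault, frames {0}
9: fault, frames {0,9}
4: fault, evict 0, frames {9,4}
0: fault, evict 9, frames {4,0}
6: fault, evict 4, frames {0,6}
2: fault, evict 0, frames {6,2}
6: hit
9: fault, evict 2, frames {6,9}
2: fault, evict 9, frames {6,2}
5: fault, evict 2, frames {6,5}
0: fault, evict 5, frames {6,0}
8: fault, evict 0, frames {6,8}
5: fault, evict 8, frames {6,5}
6: hit
8: fault, evict 5, frames {6,8}
6: hit
0: fault, evict 8, frames {6,0}
5: fault, evict 0, frames {6,5}
0: fault, evict 5, frames {6,0}
6: hit
Page faults: 16.

16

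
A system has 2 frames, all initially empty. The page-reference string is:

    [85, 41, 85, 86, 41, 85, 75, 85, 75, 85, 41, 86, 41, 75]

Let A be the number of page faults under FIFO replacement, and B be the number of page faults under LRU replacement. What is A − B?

Under FIFO: F F . F . F F . . . F F . F → 8 faults.
Under LRU: F F . F F F F . . . F F . F → 9 faults.
A − B = 8 − 9 = -1.

-1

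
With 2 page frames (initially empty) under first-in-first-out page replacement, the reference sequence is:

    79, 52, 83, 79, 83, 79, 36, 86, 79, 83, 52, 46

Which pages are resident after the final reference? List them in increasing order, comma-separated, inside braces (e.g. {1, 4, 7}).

{46, 52}

79: miss, frames (79)
52: miss, frames (79 52)
83: miss, evict 79, frames (52 83)
79: miss, evict 52, frames (83 79)
83: hit
79: hit
36: miss, evict 83, frames (79 36)
86: miss, evict 79, frames (36 86)
79: miss, evict 36, frames (86 79)
83: miss, evict 86, frames (79 83)
52: miss, evict 79, frames (83 52)
46: miss, evict 83, frames (52 46)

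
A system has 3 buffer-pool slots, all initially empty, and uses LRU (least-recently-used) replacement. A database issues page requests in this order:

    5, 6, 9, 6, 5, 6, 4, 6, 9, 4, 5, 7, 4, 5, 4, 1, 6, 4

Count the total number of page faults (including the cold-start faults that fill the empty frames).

5 -> miss, frames [5]
6 -> miss, frames [5, 6]
9 -> miss, frames [5, 6, 9]
6 -> hit
5 -> hit
6 -> hit
4 -> miss, evict 9, frames [5, 6, 4]
6 -> hit
9 -> miss, evict 5, frames [4, 6, 9]
4 -> hit
5 -> miss, evict 6, frames [9, 4, 5]
7 -> miss, evict 9, frames [4, 5, 7]
4 -> hit
5 -> hit
4 -> hit
1 -> miss, evict 7, frames [5, 4, 1]
6 -> miss, evict 5, frames [4, 1, 6]
4 -> hit
Page faults: 9.

9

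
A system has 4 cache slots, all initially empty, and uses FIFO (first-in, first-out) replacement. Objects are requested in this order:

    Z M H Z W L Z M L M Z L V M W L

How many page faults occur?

10

Z → fault, frames (Z)
M → fault, frames (Z M)
H → fault, frames (Z M H)
Z → hit
W → fault, frames (Z M H W)
L → fault, evict Z, frames (M H W L)
Z → fault, evict M, frames (H W L Z)
M → fault, evict H, frames (W L Z M)
L → hit
M → hit
Z → hit
L → hit
V → fault, evict W, frames (L Z M V)
M → hit
W → fault, evict L, frames (Z M V W)
L → fault, evict Z, frames (M V W L)
Page faults: 10.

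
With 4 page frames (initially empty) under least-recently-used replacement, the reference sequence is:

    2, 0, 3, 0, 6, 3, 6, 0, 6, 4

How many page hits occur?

5

2 → fault, frames [2]
0 → fault, frames [2, 0]
3 → fault, frames [2, 0, 3]
0 → hit
6 → fault, frames [2, 3, 0, 6]
3 → hit
6 → hit
0 → hit
6 → hit
4 → fault, evict 2, frames [3, 0, 6, 4]
Hits: 5.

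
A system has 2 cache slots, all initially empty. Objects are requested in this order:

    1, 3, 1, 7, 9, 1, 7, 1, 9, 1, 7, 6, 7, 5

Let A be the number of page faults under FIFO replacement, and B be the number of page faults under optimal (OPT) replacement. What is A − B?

Under FIFO: F F . F F F F . F F F F . F → 11 faults.
Under OPT: F F . F F . F . F . F F . F → 9 faults.
A − B = 11 − 9 = 2.

2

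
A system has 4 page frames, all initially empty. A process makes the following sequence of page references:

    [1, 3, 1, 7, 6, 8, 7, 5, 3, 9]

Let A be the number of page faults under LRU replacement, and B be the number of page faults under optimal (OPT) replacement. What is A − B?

Under LRU: F F . F F F . F F F → 8 faults.
Under OPT: F F . F F F . F . F → 7 faults.
A − B = 8 − 7 = 1.

1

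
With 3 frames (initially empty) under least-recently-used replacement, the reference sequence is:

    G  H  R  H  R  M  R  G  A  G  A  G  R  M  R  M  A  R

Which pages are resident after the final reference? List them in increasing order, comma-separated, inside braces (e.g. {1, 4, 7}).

{A, M, R}

G: miss, frames (G)
H: miss, frames (G H)
R: miss, frames (G H R)
H: hit
R: hit
M: miss, evict G, frames (H R M)
R: hit
G: miss, evict H, frames (M R G)
A: miss, evict M, frames (R G A)
G: hit
A: hit
G: hit
R: hit
M: miss, evict A, frames (G R M)
R: hit
M: hit
A: miss, evict G, frames (R M A)
R: hit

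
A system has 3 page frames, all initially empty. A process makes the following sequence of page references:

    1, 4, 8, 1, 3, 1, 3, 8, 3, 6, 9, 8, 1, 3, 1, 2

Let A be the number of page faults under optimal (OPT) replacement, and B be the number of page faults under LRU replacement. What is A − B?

Under OPT: F F F . F . . . . F F . . F . F → 8 faults.
Under LRU: F F F . F . . . . F F F F F . F → 10 faults.
A − B = 8 − 10 = -2.

-2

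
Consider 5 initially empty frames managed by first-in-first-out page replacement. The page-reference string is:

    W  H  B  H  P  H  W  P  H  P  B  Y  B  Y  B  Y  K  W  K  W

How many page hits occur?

W → miss, frames (W)
H → miss, frames (W H)
B → miss, frames (W H B)
H → hit
P → miss, frames (W H B P)
H → hit
W → hit
P → hit
H → hit
P → hit
B → hit
Y → miss, frames (W H B P Y)
B → hit
Y → hit
B → hit
Y → hit
K → miss, evict W, frames (H B P Y K)
W → miss, evict H, frames (B P Y K W)
K → hit
W → hit
Hits: 13.

13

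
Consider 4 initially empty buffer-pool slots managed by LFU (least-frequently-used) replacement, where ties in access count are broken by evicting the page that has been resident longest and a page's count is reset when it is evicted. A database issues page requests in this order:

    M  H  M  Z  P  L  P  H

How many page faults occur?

6

M -> miss, frames {M}
H -> miss, frames {M,H}
M -> hit
Z -> miss, frames {M,H,Z}
P -> miss, frames {M,H,Z,P}
L -> miss, evict H, frames {M,Z,P,L}
P -> hit
H -> miss, evict Z, frames {M,P,L,H}
Page faults: 6.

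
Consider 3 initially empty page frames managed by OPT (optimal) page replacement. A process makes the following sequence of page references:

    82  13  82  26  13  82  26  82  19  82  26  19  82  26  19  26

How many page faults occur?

4

82 → miss, frames [82]
13 → miss, frames [82, 13]
82 → hit
26 → miss, frames [82, 13, 26]
13 → hit
82 → hit
26 → hit
82 → hit
19 → miss, evict 13, frames [82, 26, 19]
82 → hit
26 → hit
19 → hit
82 → hit
26 → hit
19 → hit
26 → hit
Page faults: 4.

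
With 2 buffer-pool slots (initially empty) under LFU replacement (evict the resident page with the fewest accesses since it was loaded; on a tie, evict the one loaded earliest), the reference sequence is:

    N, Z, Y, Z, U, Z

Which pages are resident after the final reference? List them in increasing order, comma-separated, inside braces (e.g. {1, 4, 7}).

{U, Z}

N: miss, frames {N}
Z: miss, frames {N,Z}
Y: miss, evict N, frames {Z,Y}
Z: hit
U: miss, evict Y, frames {Z,U}
Z: hit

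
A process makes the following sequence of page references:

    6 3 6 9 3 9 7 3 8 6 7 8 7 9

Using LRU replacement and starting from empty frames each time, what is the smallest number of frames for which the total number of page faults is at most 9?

3

f=1: 14 faults
f=2: 11 faults
f=3: 8 faults
f=4: 7 faults
f=5: 5 faults
Smallest f with faults ≤ 9 is 3.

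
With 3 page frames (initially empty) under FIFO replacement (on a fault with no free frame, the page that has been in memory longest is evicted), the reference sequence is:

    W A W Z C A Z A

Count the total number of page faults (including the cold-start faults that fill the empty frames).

4

W: miss, frames [W]
A: miss, frames [W, A]
W: hit
Z: miss, frames [W, A, Z]
C: miss, evict W, frames [A, Z, C]
A: hit
Z: hit
A: hit
Page faults: 4.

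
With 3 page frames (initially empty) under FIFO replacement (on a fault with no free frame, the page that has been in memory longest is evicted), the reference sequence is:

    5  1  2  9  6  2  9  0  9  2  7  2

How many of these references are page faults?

8

5 -> miss, frames {5}
1 -> miss, frames {5,1}
2 -> miss, frames {5,1,2}
9 -> miss, evict 5, frames {1,2,9}
6 -> miss, evict 1, frames {2,9,6}
2 -> hit
9 -> hit
0 -> miss, evict 2, frames {9,6,0}
9 -> hit
2 -> miss, evict 9, frames {6,0,2}
7 -> miss, evict 6, frames {0,2,7}
2 -> hit
Page faults: 8.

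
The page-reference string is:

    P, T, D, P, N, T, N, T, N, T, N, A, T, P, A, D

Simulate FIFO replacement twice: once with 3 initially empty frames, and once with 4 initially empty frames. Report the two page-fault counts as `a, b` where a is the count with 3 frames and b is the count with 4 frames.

3 frames: F F F . F . . . . . . F F F . F → 8 faults.
4 frames: F F F . F . . . . . . F . F . . → 6 faults.
6 < 8: adding a frame reduced faults, as is typical.

8, 6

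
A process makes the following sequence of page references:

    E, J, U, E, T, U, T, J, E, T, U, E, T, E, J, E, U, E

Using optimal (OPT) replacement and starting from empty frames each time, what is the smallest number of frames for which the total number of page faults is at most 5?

4

f=1: 18 faults
f=2: 10 faults
f=3: 6 faults
f=4: 4 faults
Smallest f with faults ≤ 5 is 4.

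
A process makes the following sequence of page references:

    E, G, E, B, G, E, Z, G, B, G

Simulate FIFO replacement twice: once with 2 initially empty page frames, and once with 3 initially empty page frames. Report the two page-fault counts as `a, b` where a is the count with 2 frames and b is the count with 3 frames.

2 frames: F F . F . F F F F . → 7 faults.
3 frames: F F . F . . F . . . → 4 faults.
4 < 7: adding a frame reduced faults, as is typical.

7, 4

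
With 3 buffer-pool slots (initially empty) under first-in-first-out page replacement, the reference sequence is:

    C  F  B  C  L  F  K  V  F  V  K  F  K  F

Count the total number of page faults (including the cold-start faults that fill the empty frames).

C: miss, frames {C}
F: miss, frames {C,F}
B: miss, frames {C,F,B}
C: hit
L: miss, evict C, frames {F,B,L}
F: hit
K: miss, evict F, frames {B,L,K}
V: miss, evict B, frames {L,K,V}
F: miss, evict L, frames {K,V,F}
V: hit
K: hit
F: hit
K: hit
F: hit
Page faults: 7.

7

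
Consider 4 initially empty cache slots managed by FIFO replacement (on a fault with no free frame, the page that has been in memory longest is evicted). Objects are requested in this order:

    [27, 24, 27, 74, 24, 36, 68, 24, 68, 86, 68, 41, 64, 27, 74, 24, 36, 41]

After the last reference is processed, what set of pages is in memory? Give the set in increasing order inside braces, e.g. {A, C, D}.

{24, 36, 41, 74}

27 → miss, frames {27}
24 → miss, frames {27,24}
27 → hit
74 → miss, frames {27,24,74}
24 → hit
36 → miss, frames {27,24,74,36}
68 → miss, evict 27, frames {24,74,36,68}
24 → hit
68 → hit
86 → miss, evict 24, frames {74,36,68,86}
68 → hit
41 → miss, evict 74, frames {36,68,86,41}
64 → miss, evict 36, frames {68,86,41,64}
27 → miss, evict 68, frames {86,41,64,27}
74 → miss, evict 86, frames {41,64,27,74}
24 → miss, evict 41, frames {64,27,74,24}
36 → miss, evict 64, frames {27,74,24,36}
41 → miss, evict 27, frames {74,24,36,41}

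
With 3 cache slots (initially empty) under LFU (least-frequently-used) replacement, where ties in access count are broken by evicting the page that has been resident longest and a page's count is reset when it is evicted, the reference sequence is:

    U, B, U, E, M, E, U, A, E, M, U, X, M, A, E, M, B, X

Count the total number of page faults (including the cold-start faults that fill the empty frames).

U → fault, frames [U]
B → fault, frames [U, B]
U → hit
E → fault, frames [U, B, E]
M → fault, evict B, frames [U, E, M]
E → hit
U → hit
A → fault, evict M, frames [U, E, A]
E → hit
M → fault, evict A, frames [U, E, M]
U → hit
X → fault, evict M, frames [U, E, X]
M → fault, evict X, frames [U, E, M]
A → fault, evict M, frames [U, E, A]
E → hit
M → fault, evict A, frames [U, E, M]
B → fault, evict M, frames [U, E, B]
X → fault, evict B, frames [U, E, X]
Page faults: 12.

12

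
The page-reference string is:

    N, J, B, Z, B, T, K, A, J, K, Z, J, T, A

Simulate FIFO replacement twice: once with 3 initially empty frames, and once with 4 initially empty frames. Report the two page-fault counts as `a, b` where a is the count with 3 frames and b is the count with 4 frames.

3 frames: F F F F . F F F F . F . F F → 11 faults.
4 frames: F F F F . F F F F . F . F . → 10 faults.
10 < 11: adding a frame reduced faults, as is typical.

11, 10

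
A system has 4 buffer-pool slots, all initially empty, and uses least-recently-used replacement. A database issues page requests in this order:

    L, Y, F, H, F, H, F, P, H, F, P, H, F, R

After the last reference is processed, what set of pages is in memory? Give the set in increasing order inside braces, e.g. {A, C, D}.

L -> miss, frames (L)
Y -> miss, frames (L Y)
F -> miss, frames (L Y F)
H -> miss, frames (L Y F H)
F -> hit
H -> hit
F -> hit
P -> miss, evict L, frames (Y H F P)
H -> hit
F -> hit
P -> hit
H -> hit
F -> hit
R -> miss, evict Y, frames (P H F R)

{F, H, P, R}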